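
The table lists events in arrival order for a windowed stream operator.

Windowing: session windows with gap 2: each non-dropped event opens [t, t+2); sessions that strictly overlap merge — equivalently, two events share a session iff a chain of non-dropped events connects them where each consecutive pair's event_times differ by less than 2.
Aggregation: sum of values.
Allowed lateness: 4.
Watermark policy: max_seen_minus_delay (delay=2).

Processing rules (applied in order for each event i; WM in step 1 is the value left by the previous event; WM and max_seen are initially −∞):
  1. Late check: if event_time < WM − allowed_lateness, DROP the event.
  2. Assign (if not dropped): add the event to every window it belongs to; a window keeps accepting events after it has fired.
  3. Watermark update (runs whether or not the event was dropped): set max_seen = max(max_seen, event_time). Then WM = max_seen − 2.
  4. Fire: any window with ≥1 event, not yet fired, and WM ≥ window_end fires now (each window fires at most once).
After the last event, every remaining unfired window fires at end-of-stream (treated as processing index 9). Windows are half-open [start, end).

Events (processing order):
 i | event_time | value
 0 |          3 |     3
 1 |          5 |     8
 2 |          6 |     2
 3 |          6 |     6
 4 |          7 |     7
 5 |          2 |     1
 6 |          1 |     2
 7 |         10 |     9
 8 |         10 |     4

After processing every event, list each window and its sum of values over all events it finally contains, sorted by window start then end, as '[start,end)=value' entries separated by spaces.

[1,5)=6 [5,9)=23 [10,12)=13

i=0 t=3 v=3: → [3,5); WM=1
i=1 t=5 v=8: → [5,7); WM=3
i=2 t=6 v=2: → [5,8); WM=4
i=3 t=6 v=6: → [5,8); WM=4
i=4 t=7 v=7: → [5,9); WM=5
i=5 t=2 v=1: → [2,5); WM=5
i=6 t=1 v=2: → [1,5); WM=5
i=7 t=10 v=9: → [10,12); WM=8
i=8 t=10 v=4: → [10,12); WM=8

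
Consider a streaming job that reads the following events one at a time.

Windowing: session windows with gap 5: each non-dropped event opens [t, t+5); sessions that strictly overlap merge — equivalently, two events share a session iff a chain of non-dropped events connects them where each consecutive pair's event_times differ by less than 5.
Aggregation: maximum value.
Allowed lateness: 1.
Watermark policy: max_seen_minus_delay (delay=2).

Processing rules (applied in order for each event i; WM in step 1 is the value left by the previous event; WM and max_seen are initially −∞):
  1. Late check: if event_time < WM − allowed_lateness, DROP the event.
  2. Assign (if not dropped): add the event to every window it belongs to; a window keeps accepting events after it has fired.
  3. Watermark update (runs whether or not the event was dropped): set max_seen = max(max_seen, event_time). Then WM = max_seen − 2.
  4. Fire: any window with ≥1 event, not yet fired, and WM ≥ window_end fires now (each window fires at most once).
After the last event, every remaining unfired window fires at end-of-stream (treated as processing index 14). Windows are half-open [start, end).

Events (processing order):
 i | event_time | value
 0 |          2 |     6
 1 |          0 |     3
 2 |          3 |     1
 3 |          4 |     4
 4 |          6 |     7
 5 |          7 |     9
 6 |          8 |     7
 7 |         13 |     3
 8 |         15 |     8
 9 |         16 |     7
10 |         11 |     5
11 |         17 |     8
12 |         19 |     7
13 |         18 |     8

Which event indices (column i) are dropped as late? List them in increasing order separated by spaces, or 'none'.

i=0 t=2 v=6: → [2,7); WM=0
i=1 t=0 v=3: → [0,7); WM=0
i=2 t=3 v=1: → [0,8); WM=1
i=3 t=4 v=4: → [0,9); WM=2
i=4 t=6 v=7: → [0,11); WM=4
i=5 t=7 v=9: → [0,12); WM=5
i=6 t=8 v=7: → [0,13); WM=6
i=7 t=13 v=3: → [13,18); WM=11
i=8 t=15 v=8: → [13,20); WM=13
i=9 t=16 v=7: → [13,21); WM=14
i=10 t=11 v=5: DROP (t<14-1); WM=14
i=11 t=17 v=8: → [13,22); WM=15
i=12 t=19 v=7: → [13,24); WM=17
i=13 t=18 v=8: → [13,24); WM=17

10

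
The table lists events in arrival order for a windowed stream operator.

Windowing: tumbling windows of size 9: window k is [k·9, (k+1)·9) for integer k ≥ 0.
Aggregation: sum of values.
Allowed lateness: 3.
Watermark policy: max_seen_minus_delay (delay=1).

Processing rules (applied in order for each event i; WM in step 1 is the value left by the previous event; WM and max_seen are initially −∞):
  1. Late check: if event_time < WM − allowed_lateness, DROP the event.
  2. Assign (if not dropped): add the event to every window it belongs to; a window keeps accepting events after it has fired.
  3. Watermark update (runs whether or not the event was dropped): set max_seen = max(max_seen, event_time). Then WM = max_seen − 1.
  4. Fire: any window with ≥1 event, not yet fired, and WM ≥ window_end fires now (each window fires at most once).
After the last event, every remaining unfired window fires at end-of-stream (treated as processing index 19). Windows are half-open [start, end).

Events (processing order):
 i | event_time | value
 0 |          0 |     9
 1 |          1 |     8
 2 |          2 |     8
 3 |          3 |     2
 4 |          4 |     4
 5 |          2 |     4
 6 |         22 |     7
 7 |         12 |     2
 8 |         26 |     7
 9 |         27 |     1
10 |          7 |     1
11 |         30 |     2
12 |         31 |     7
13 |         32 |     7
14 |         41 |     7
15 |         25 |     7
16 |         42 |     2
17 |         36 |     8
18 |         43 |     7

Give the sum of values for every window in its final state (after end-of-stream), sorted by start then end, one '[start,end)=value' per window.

i=0 t=0 v=9: → [0,9); WM=-1
i=1 t=1 v=8: → [0,9); WM=0
i=2 t=2 v=8: → [0,9); WM=1
i=3 t=3 v=2: → [0,9); WM=2
i=4 t=4 v=4: → [0,9); WM=3
i=5 t=2 v=4: → [0,9); WM=3
i=6 t=22 v=7: → [18,27); WM=21; [0,9) fires=35
i=7 t=12 v=2: DROP (t<21-3); WM=21
i=8 t=26 v=7: → [18,27); WM=25
i=9 t=27 v=1: → [27,36); WM=26
i=10 t=7 v=1: DROP (t<26-3); WM=26
i=11 t=30 v=2: → [27,36); WM=29; [18,27) fires=14
i=12 t=31 v=7: → [27,36); WM=30
i=13 t=32 v=7: → [27,36); WM=31
i=14 t=41 v=7: → [36,45); WM=40; [27,36) fires=17
i=15 t=25 v=7: DROP (t<40-3); WM=40
i=16 t=42 v=2: → [36,45); WM=41
i=17 t=36 v=8: DROP (t<41-3); WM=41
i=18 t=43 v=7: → [36,45); WM=42

[0,9)=35 [18,27)=14 [27,36)=17 [36,45)=16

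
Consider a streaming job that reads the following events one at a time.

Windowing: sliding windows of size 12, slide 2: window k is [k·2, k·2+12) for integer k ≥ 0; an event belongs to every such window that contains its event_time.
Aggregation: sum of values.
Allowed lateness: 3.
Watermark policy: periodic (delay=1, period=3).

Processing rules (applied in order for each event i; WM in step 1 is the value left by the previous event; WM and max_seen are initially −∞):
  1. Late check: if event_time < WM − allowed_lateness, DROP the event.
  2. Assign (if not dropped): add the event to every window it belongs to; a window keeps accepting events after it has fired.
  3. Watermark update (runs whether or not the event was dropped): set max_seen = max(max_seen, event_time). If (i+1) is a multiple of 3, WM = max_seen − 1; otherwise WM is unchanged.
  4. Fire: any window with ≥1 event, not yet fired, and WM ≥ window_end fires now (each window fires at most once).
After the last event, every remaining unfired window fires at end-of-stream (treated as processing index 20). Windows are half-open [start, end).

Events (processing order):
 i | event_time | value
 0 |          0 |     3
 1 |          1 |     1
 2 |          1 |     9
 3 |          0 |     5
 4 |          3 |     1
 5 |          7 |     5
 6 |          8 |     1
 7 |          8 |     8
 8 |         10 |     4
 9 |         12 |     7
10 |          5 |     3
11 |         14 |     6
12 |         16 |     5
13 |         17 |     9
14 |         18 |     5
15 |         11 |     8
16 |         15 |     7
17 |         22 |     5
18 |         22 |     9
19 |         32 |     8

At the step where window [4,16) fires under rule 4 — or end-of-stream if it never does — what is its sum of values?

31

i=0 t=0 v=3: → [0,12); WM=−∞
i=1 t=1 v=1: → [0,12); WM=−∞
i=2 t=1 v=9: → [0,12); WM=0
i=3 t=0 v=5: → [0,12); WM=0
i=4 t=3 v=1: → [2,14),[0,12); WM=0
i=5 t=7 v=5: → [6,18),[4,16),[2,14),[0,12); WM=6
i=6 t=8 v=1: → [8,20),[6,18),[4,16),[2,14),[0,12); WM=6
i=7 t=8 v=8: → [8,20),[6,18),[4,16),[2,14),[0,12); WM=6
i=8 t=10 v=4: → [10,22),[8,20),[6,18),[4,16),[2,14),[0,12); WM=9
i=9 t=12 v=7: → [12,24),[10,22),[8,20),[6,18),[4,16),[2,14); WM=9
i=10 t=5 v=3: DROP (t<9-3); WM=9
i=11 t=14 v=6: → [14,26),[12,24),[10,22),[8,20),[6,18),[4,16); WM=13; [0,12) fires=37
i=12 t=16 v=5: → [16,28),[14,26),[12,24),[10,22),[8,20),[6,18); WM=13
i=13 t=17 v=9: → [16,28),[14,26),[12,24),[10,22),[8,20),[6,18); WM=13
i=14 t=18 v=5: → [18,30),[16,28),[14,26),[12,24),[10,22),[8,20); WM=17; [2,14) fires=26 [4,16) fires=31
i=15 t=11 v=8: DROP (t<17-3); WM=17
i=16 t=15 v=7: → [14,26),[12,24),[10,22),[8,20),[6,18),[4,16); WM=17
i=17 t=22 v=5: → [22,34),[20,32),[18,30),[16,28),[14,26),[12,24); WM=21; [6,18) fires=52 [8,20) fires=52
i=18 t=22 v=9: → [22,34),[20,32),[18,30),[16,28),[14,26),[12,24); WM=21
i=19 t=32 v=8: → [32,44),[30,42),[28,40),[26,38),[24,36),[22,34); WM=21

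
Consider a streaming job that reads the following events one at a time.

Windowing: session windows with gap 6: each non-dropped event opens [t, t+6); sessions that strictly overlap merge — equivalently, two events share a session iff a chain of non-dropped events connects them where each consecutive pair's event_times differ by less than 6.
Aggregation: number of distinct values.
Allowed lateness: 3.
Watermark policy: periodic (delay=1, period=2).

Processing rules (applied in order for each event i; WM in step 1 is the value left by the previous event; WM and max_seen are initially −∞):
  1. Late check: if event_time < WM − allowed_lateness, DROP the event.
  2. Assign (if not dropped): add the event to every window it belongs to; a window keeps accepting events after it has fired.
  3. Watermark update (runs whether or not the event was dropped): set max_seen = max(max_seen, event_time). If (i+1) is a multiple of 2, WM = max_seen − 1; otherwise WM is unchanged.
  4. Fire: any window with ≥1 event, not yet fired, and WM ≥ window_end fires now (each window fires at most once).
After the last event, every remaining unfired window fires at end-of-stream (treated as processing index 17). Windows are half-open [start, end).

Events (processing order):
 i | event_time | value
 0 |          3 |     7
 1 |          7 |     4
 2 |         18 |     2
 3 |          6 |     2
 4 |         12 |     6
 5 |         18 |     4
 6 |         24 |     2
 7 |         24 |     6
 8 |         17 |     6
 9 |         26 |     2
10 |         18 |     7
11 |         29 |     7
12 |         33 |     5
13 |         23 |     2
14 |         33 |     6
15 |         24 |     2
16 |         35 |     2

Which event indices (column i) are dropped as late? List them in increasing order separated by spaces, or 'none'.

i=0 t=3 v=7: → [3,9); WM=−∞
i=1 t=7 v=4: → [3,13); WM=6
i=2 t=18 v=2: → [18,24); WM=6
i=3 t=6 v=2: → [3,13); WM=17
i=4 t=12 v=6: DROP (t<17-3); WM=17
i=5 t=18 v=4: → [18,24); WM=17
i=6 t=24 v=2: → [24,30); WM=17
i=7 t=24 v=6: → [24,30); WM=23
i=8 t=17 v=6: DROP (t<23-3); WM=23
i=9 t=26 v=2: → [24,32); WM=25
i=10 t=18 v=7: DROP (t<25-3); WM=25
i=11 t=29 v=7: → [24,35); WM=28
i=12 t=33 v=5: → [24,39); WM=28
i=13 t=23 v=2: DROP (t<28-3); WM=32
i=14 t=33 v=6: → [24,39); WM=32
i=15 t=24 v=2: DROP (t<32-3); WM=32
i=16 t=35 v=2: → [24,41); WM=32

4 8 10 13 15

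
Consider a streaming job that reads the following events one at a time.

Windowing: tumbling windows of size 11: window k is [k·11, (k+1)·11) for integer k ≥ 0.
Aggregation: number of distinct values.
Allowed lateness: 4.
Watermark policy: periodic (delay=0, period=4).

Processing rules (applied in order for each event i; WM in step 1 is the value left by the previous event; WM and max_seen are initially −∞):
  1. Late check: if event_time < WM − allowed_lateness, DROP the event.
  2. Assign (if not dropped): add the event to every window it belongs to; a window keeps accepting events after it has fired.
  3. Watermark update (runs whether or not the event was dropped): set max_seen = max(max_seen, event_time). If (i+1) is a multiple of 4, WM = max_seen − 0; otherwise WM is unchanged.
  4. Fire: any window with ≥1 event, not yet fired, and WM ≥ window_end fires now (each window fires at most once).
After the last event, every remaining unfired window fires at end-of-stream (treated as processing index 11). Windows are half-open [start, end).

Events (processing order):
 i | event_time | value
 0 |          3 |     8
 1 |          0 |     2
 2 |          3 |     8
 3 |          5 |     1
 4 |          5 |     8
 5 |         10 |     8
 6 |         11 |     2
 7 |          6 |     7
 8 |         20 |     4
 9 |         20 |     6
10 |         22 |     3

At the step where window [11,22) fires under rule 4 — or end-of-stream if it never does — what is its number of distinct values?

3

i=0 t=3 v=8: → [0,11); WM=−∞
i=1 t=0 v=2: → [0,11); WM=−∞
i=2 t=3 v=8: → [0,11); WM=−∞
i=3 t=5 v=1: → [0,11); WM=5
i=4 t=5 v=8: → [0,11); WM=5
i=5 t=10 v=8: → [0,11); WM=5
i=6 t=11 v=2: → [11,22); WM=5
i=7 t=6 v=7: → [0,11); WM=11; [0,11) fires=4
i=8 t=20 v=4: → [11,22); WM=11
i=9 t=20 v=6: → [11,22); WM=11
i=10 t=22 v=3: → [22,33); WM=11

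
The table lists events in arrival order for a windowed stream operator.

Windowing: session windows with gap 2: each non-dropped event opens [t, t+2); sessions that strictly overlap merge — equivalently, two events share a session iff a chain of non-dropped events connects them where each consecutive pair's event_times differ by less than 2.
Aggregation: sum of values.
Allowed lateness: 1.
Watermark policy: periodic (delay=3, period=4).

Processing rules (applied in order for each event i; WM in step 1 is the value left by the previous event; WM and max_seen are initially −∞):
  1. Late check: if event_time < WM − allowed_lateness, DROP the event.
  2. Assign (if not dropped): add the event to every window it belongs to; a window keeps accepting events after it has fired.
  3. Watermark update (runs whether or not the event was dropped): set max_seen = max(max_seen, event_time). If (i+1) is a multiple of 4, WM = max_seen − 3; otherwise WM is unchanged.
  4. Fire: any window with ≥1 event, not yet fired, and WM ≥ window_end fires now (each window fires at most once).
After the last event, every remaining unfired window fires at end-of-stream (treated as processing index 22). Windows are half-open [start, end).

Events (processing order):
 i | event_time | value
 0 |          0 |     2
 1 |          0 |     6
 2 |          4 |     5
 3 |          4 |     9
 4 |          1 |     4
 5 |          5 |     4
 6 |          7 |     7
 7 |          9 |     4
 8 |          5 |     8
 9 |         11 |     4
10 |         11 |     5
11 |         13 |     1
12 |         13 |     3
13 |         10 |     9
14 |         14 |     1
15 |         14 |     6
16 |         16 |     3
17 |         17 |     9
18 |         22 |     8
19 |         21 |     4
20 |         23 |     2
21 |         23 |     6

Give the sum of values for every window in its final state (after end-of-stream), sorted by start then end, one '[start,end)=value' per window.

i=0 t=0 v=2: → [0,2); WM=−∞
i=1 t=0 v=6: → [0,2); WM=−∞
i=2 t=4 v=5: → [4,6); WM=−∞
i=3 t=4 v=9: → [4,6); WM=1
i=4 t=1 v=4: → [0,3); WM=1
i=5 t=5 v=4: → [4,7); WM=1
i=6 t=7 v=7: → [7,9); WM=1
i=7 t=9 v=4: → [9,11); WM=6
i=8 t=5 v=8: → [4,7); WM=6
i=9 t=11 v=4: → [11,13); WM=6
i=10 t=11 v=5: → [11,13); WM=6
i=11 t=13 v=1: → [13,15); WM=10
i=12 t=13 v=3: → [13,15); WM=10
i=13 t=10 v=9: → [9,13); WM=10
i=14 t=14 v=1: → [13,16); WM=10
i=15 t=14 v=6: → [13,16); WM=11
i=16 t=16 v=3: → [16,18); WM=11
i=17 t=17 v=9: → [16,19); WM=11
i=18 t=22 v=8: → [22,24); WM=11
i=19 t=21 v=4: → [21,24); WM=19
i=20 t=23 v=2: → [21,25); WM=19
i=21 t=23 v=6: → [21,25); WM=19

[0,3)=12 [4,7)=26 [7,9)=7 [9,13)=22 [13,16)=11 [16,19)=12 [21,25)=20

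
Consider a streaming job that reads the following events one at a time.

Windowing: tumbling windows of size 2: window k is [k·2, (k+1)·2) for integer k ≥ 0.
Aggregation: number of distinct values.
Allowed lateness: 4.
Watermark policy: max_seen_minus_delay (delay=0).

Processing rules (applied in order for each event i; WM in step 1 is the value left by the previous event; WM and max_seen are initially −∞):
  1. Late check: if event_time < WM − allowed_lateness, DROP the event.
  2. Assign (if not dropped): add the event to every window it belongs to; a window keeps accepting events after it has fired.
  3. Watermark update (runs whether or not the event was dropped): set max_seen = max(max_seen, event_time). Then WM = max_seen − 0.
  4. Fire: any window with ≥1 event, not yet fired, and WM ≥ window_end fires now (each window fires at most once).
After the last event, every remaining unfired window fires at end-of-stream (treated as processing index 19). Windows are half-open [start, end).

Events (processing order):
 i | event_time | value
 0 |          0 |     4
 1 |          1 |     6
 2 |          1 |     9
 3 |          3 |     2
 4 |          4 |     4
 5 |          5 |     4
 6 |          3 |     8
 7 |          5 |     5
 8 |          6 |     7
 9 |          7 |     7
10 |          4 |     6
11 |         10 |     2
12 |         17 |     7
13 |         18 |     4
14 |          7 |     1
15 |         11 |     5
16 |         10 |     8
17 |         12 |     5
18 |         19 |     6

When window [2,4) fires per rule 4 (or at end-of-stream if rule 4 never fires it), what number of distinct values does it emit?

i=0 t=0 v=4: → [0,2); WM=0
i=1 t=1 v=6: → [0,2); WM=1
i=2 t=1 v=9: → [0,2); WM=1
i=3 t=3 v=2: → [2,4); WM=3; [0,2) fires=3
i=4 t=4 v=4: → [4,6); WM=4; [2,4) fires=1
i=5 t=5 v=4: → [4,6); WM=5
i=6 t=3 v=8: → [2,4); WM=5
i=7 t=5 v=5: → [4,6); WM=5
i=8 t=6 v=7: → [6,8); WM=6; [4,6) fires=2
i=9 t=7 v=7: → [6,8); WM=7
i=10 t=4 v=6: → [4,6); WM=7
i=11 t=10 v=2: → [10,12); WM=10; [6,8) fires=1
i=12 t=17 v=7: → [16,18); WM=17; [10,12) fires=1
i=13 t=18 v=4: → [18,20); WM=18; [16,18) fires=1
i=14 t=7 v=1: DROP (t<18-4); WM=18
i=15 t=11 v=5: DROP (t<18-4); WM=18
i=16 t=10 v=8: DROP (t<18-4); WM=18
i=17 t=12 v=5: DROP (t<18-4); WM=18
i=18 t=19 v=6: → [18,20); WM=19

1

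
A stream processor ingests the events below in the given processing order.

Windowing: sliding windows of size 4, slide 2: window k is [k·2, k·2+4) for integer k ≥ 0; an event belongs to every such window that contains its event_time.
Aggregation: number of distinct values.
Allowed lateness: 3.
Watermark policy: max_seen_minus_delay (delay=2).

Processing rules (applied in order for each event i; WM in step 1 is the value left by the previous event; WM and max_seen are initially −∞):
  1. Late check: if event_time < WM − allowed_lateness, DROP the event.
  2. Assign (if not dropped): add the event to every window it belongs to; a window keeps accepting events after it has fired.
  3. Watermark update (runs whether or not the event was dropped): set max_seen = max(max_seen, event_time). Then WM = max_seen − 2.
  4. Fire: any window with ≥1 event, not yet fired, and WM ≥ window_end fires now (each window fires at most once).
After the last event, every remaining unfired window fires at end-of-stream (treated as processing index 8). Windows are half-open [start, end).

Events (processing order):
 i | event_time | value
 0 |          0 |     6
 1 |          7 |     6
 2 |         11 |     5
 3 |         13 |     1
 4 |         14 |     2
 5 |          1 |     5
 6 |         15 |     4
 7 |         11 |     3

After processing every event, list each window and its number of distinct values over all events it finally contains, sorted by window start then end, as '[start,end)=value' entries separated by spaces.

[0,4)=1 [4,8)=1 [6,10)=1 [8,12)=2 [10,14)=3 [12,16)=3 [14,18)=2

i=0 t=0 v=6: → [0,4); WM=-2
i=1 t=7 v=6: → [6,10),[4,8); WM=5; [0,4) fires=1
i=2 t=11 v=5: → [10,14),[8,12); WM=9; [4,8) fires=1
i=3 t=13 v=1: → [12,16),[10,14); WM=11; [6,10) fires=1
i=4 t=14 v=2: → [14,18),[12,16); WM=12; [8,12) fires=1
i=5 t=1 v=5: DROP (t<12-3); WM=12
i=6 t=15 v=4: → [14,18),[12,16); WM=13
i=7 t=11 v=3: → [10,14),[8,12); WM=13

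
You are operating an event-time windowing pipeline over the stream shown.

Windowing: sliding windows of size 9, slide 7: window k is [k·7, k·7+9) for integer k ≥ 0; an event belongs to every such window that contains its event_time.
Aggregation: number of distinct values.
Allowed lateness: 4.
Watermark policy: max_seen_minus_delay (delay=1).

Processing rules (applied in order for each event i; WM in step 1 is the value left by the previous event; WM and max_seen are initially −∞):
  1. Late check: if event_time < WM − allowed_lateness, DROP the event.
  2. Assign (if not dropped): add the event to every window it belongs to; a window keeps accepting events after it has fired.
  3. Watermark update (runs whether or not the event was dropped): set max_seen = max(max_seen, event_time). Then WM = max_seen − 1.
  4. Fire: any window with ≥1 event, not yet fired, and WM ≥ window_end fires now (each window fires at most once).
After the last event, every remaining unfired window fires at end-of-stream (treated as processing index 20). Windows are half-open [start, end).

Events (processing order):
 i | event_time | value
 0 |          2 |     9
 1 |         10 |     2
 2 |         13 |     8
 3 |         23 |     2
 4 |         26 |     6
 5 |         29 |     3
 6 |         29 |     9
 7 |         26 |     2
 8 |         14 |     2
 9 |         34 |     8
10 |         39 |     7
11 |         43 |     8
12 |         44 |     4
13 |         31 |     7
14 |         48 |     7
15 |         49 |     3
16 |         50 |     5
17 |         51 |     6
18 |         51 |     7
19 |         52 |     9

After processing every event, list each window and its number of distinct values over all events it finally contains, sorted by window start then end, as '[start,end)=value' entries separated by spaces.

i=0 t=2 v=9: → [0,9); WM=1
i=1 t=10 v=2: → [7,16); WM=9; [0,9) fires=1
i=2 t=13 v=8: → [7,16); WM=12
i=3 t=23 v=2: → [21,30); WM=22; [7,16) fires=2
i=4 t=26 v=6: → [21,30); WM=25
i=5 t=29 v=3: → [28,37),[21,30); WM=28
i=6 t=29 v=9: → [28,37),[21,30); WM=28
i=7 t=26 v=2: → [21,30); WM=28
i=8 t=14 v=2: DROP (t<28-4); WM=28
i=9 t=34 v=8: → [28,37); WM=33; [21,30) fires=4
i=10 t=39 v=7: → [35,44); WM=38; [28,37) fires=3
i=11 t=43 v=8: → [42,51),[35,44); WM=42
i=12 t=44 v=4: → [42,51); WM=43
i=13 t=31 v=7: DROP (t<43-4); WM=43
i=14 t=48 v=7: → [42,51); WM=47; [35,44) fires=2
i=15 t=49 v=3: → [49,58),[42,51); WM=48
i=16 t=50 v=5: → [49,58),[42,51); WM=49
i=17 t=51 v=6: → [49,58); WM=50
i=18 t=51 v=7: → [49,58); WM=50
i=19 t=52 v=9: → [49,58); WM=51; [42,51) fires=5

[0,9)=1 [7,16)=2 [21,30)=4 [28,37)=3 [35,44)=2 [42,51)=5 [49,58)=5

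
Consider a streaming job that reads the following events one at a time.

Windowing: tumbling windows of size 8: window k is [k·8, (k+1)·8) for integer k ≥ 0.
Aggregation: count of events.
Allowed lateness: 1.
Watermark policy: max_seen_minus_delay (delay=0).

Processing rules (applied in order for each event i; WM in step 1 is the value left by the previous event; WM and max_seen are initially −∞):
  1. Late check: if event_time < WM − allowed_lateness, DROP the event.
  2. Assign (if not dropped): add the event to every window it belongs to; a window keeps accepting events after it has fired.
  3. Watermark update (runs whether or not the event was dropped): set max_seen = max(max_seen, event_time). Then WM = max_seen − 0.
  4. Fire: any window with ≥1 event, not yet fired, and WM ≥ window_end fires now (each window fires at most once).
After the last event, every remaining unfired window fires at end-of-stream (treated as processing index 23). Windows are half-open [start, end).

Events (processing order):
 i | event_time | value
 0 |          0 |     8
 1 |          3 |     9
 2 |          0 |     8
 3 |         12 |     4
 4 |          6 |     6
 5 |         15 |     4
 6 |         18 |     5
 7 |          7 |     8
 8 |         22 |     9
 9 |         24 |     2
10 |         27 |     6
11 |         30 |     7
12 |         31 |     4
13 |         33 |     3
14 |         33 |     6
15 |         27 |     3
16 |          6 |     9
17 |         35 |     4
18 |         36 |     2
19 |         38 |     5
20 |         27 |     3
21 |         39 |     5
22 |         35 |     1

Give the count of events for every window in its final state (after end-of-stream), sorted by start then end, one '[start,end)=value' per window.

[0,8)=2 [8,16)=2 [16,24)=2 [24,32)=4 [32,40)=6

i=0 t=0 v=8: → [0,8); WM=0
i=1 t=3 v=9: → [0,8); WM=3
i=2 t=0 v=8: DROP (t<3-1); WM=3
i=3 t=12 v=4: → [8,16); WM=12; [0,8) fires=2
i=4 t=6 v=6: DROP (t<12-1); WM=12
i=5 t=15 v=4: → [8,16); WM=15
i=6 t=18 v=5: → [16,24); WM=18; [8,16) fires=2
i=7 t=7 v=8: DROP (t<18-1); WM=18
i=8 t=22 v=9: → [16,24); WM=22
i=9 t=24 v=2: → [24,32); WM=24; [16,24) fires=2
i=10 t=27 v=6: → [24,32); WM=27
i=11 t=30 v=7: → [24,32); WM=30
i=12 t=31 v=4: → [24,32); WM=31
i=13 t=33 v=3: → [32,40); WM=33; [24,32) fires=4
i=14 t=33 v=6: → [32,40); WM=33
i=15 t=27 v=3: DROP (t<33-1); WM=33
i=16 t=6 v=9: DROP (t<33-1); WM=33
i=17 t=35 v=4: → [32,40); WM=35
i=18 t=36 v=2: → [32,40); WM=36
i=19 t=38 v=5: → [32,40); WM=38
i=20 t=27 v=3: DROP (t<38-1); WM=38
i=21 t=39 v=5: → [32,40); WM=39
i=22 t=35 v=1: DROP (t<39-1); WM=39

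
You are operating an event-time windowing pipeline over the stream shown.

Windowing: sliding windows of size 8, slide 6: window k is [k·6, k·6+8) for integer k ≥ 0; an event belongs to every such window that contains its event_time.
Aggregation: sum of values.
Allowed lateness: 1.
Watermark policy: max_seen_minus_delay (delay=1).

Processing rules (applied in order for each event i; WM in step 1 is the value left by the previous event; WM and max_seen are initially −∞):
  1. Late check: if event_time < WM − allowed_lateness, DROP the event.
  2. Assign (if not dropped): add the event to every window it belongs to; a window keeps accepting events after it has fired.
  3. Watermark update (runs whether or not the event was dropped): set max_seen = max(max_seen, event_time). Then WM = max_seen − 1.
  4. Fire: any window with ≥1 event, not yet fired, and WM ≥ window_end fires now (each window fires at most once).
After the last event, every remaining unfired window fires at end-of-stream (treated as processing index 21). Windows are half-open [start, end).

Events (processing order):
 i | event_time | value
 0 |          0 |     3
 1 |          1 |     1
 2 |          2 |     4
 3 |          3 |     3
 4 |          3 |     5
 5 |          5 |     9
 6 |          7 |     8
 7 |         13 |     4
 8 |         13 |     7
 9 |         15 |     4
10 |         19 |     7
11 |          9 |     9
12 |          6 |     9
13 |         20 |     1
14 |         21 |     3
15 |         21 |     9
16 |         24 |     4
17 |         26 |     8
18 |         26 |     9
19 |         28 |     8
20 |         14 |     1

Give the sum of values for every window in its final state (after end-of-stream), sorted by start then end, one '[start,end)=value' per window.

[0,8)=33 [6,14)=19 [12,20)=22 [18,26)=24 [24,32)=29

i=0 t=0 v=3: → [0,8); WM=-1
i=1 t=1 v=1: → [0,8); WM=0
i=2 t=2 v=4: → [0,8); WM=1
i=3 t=3 v=3: → [0,8); WM=2
i=4 t=3 v=5: → [0,8); WM=2
i=5 t=5 v=9: → [0,8); WM=4
i=6 t=7 v=8: → [6,14),[0,8); WM=6
i=7 t=13 v=4: → [12,20),[6,14); WM=12; [0,8) fires=33
i=8 t=13 v=7: → [12,20),[6,14); WM=12
i=9 t=15 v=4: → [12,20); WM=14; [6,14) fires=19
i=10 t=19 v=7: → [18,26),[12,20); WM=18
i=11 t=9 v=9: DROP (t<18-1); WM=18
i=12 t=6 v=9: DROP (t<18-1); WM=18
i=13 t=20 v=1: → [18,26); WM=19
i=14 t=21 v=3: → [18,26); WM=20; [12,20) fires=22
i=15 t=21 v=9: → [18,26); WM=20
i=16 t=24 v=4: → [24,32),[18,26); WM=23
i=17 t=26 v=8: → [24,32); WM=25
i=18 t=26 v=9: → [24,32); WM=25
i=19 t=28 v=8: → [24,32); WM=27; [18,26) fires=24
i=20 t=14 v=1: DROP (t<27-1); WM=27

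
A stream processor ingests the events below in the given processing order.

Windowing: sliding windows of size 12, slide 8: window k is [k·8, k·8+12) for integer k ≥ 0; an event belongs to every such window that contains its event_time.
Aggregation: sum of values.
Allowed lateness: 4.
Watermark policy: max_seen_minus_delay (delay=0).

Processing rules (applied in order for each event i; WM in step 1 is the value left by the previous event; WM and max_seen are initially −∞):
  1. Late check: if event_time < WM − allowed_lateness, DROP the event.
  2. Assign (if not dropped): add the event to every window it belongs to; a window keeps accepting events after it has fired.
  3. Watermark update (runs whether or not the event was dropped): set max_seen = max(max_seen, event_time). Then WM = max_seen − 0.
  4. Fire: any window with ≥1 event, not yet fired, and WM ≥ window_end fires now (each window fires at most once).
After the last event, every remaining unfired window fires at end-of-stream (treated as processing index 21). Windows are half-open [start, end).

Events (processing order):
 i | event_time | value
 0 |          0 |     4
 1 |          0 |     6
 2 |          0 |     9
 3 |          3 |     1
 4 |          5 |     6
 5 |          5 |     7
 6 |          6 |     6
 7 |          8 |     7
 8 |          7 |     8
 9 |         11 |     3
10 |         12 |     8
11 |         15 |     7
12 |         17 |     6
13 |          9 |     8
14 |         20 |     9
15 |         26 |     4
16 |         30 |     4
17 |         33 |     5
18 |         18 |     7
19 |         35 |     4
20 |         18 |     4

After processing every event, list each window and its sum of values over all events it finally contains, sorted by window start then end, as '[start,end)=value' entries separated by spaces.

[0,12)=57 [8,20)=31 [16,28)=19 [24,36)=17 [32,44)=9

i=0 t=0 v=4: → [0,12); WM=0
i=1 t=0 v=6: → [0,12); WM=0
i=2 t=0 v=9: → [0,12); WM=0
i=3 t=3 v=1: → [0,12); WM=3
i=4 t=5 v=6: → [0,12); WM=5
i=5 t=5 v=7: → [0,12); WM=5
i=6 t=6 v=6: → [0,12); WM=6
i=7 t=8 v=7: → [8,20),[0,12); WM=8
i=8 t=7 v=8: → [0,12); WM=8
i=9 t=11 v=3: → [8,20),[0,12); WM=11
i=10 t=12 v=8: → [8,20); WM=12; [0,12) fires=57
i=11 t=15 v=7: → [8,20); WM=15
i=12 t=17 v=6: → [16,28),[8,20); WM=17
i=13 t=9 v=8: DROP (t<17-4); WM=17
i=14 t=20 v=9: → [16,28); WM=20; [8,20) fires=31
i=15 t=26 v=4: → [24,36),[16,28); WM=26
i=16 t=30 v=4: → [24,36); WM=30; [16,28) fires=19
i=17 t=33 v=5: → [32,44),[24,36); WM=33
i=18 t=18 v=7: DROP (t<33-4); WM=33
i=19 t=35 v=4: → [32,44),[24,36); WM=35
i=20 t=18 v=4: DROP (t<35-4); WM=35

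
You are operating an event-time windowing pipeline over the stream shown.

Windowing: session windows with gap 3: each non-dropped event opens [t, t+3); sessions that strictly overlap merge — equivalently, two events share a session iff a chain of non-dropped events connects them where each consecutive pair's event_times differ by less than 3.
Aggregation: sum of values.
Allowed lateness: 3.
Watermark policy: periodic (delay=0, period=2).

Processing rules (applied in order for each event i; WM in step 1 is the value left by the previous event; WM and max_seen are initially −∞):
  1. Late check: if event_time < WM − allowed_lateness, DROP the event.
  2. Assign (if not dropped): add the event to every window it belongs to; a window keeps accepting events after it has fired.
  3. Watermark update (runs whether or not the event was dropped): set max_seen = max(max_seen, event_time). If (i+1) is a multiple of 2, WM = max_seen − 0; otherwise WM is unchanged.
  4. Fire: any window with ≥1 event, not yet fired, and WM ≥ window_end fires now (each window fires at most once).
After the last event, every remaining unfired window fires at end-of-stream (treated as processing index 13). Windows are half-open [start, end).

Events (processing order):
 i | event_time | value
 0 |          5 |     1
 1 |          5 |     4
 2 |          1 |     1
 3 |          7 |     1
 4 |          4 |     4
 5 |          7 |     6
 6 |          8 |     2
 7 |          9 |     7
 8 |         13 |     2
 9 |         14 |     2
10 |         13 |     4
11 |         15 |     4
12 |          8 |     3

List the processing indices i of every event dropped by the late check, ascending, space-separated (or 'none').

i=0 t=5 v=1: → [5,8); WM=−∞
i=1 t=5 v=4: → [5,8); WM=5
i=2 t=1 v=1: DROP (t<5-3); WM=5
i=3 t=7 v=1: → [5,10); WM=7
i=4 t=4 v=4: → [4,10); WM=7
i=5 t=7 v=6: → [4,10); WM=7
i=6 t=8 v=2: → [4,11); WM=7
i=7 t=9 v=7: → [4,12); WM=9
i=8 t=13 v=2: → [13,16); WM=9
i=9 t=14 v=2: → [13,17); WM=14
i=10 t=13 v=4: → [13,17); WM=14
i=11 t=15 v=4: → [13,18); WM=15
i=12 t=8 v=3: DROP (t<15-3); WM=15

2 12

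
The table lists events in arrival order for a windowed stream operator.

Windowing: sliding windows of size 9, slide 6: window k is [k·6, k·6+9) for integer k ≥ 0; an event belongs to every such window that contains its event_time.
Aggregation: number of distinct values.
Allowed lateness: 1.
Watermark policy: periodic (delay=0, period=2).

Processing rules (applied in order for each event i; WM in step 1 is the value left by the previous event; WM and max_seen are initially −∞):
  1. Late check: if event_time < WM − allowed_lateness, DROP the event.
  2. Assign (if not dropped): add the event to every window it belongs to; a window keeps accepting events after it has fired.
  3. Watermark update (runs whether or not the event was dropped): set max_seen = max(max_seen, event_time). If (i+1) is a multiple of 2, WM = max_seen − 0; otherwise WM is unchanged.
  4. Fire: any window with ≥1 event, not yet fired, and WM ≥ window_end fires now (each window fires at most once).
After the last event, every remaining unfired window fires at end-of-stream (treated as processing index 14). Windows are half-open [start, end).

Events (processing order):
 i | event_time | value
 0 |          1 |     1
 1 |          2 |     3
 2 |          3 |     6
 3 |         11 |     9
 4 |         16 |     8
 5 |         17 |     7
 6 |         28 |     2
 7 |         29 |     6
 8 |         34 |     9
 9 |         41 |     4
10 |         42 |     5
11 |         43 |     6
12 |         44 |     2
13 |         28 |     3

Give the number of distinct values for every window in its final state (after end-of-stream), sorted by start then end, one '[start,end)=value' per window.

i=0 t=1 v=1: → [0,9); WM=−∞
i=1 t=2 v=3: → [0,9); WM=2
i=2 t=3 v=6: → [0,9); WM=2
i=3 t=11 v=9: → [6,15); WM=11; [0,9) fires=3
i=4 t=16 v=8: → [12,21); WM=11
i=5 t=17 v=7: → [12,21); WM=17; [6,15) fires=1
i=6 t=28 v=2: → [24,33); WM=17
i=7 t=29 v=6: → [24,33); WM=29; [12,21) fires=2
i=8 t=34 v=9: → [30,39); WM=29
i=9 t=41 v=4: → [36,45); WM=41; [24,33) fires=2 [30,39) fires=1
i=10 t=42 v=5: → [42,51),[36,45); WM=41
i=11 t=43 v=6: → [42,51),[36,45); WM=43
i=12 t=44 v=2: → [42,51),[36,45); WM=43
i=13 t=28 v=3: DROP (t<43-1); WM=44

[0,9)=3 [6,15)=1 [12,21)=2 [24,33)=2 [30,39)=1 [36,45)=4 [42,51)=3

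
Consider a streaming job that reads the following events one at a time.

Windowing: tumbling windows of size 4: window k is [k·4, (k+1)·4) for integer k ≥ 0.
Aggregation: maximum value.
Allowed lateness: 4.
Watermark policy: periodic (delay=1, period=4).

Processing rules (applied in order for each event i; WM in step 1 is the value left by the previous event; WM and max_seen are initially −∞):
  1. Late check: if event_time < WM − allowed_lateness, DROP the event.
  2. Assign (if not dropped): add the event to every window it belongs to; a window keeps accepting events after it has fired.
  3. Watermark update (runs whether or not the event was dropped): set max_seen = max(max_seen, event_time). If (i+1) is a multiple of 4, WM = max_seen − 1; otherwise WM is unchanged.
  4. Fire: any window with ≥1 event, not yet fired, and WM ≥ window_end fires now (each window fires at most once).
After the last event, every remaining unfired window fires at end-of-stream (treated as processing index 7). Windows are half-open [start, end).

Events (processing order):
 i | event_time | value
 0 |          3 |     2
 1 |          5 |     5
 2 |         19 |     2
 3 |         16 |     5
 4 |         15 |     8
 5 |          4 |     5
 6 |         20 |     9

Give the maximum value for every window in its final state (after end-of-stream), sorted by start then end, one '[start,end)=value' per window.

i=0 t=3 v=2: → [0,4); WM=−∞
i=1 t=5 v=5: → [4,8); WM=−∞
i=2 t=19 v=2: → [16,20); WM=−∞
i=3 t=16 v=5: → [16,20); WM=18; [0,4) fires=2 [4,8) fires=5
i=4 t=15 v=8: → [12,16); WM=18; [12,16) fires=8
i=5 t=4 v=5: DROP (t<18-4); WM=18
i=6 t=20 v=9: → [20,24); WM=18

[0,4)=2 [4,8)=5 [12,16)=8 [16,20)=5 [20,24)=9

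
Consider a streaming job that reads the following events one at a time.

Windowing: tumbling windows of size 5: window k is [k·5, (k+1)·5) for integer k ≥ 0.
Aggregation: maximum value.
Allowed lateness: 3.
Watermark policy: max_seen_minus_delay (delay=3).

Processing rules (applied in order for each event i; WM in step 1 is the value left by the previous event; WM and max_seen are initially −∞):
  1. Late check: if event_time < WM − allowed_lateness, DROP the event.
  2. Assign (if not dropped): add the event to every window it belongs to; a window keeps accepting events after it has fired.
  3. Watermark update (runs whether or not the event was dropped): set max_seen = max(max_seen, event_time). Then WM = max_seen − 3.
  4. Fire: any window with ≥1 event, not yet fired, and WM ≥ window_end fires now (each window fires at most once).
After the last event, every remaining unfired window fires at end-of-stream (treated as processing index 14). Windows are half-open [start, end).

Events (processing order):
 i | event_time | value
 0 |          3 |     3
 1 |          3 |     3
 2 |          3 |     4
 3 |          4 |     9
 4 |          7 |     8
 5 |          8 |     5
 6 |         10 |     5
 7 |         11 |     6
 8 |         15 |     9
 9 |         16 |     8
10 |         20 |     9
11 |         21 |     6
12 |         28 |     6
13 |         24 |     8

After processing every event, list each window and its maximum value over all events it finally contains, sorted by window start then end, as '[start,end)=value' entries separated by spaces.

[0,5)=9 [5,10)=8 [10,15)=6 [15,20)=9 [20,25)=9 [25,30)=6

i=0 t=3 v=3: → [0,5); WM=0
i=1 t=3 v=3: → [0,5); WM=0
i=2 t=3 v=4: → [0,5); WM=0
i=3 t=4 v=9: → [0,5); WM=1
i=4 t=7 v=8: → [5,10); WM=4
i=5 t=8 v=5: → [5,10); WM=5; [0,5) fires=9
i=6 t=10 v=5: → [10,15); WM=7
i=7 t=11 v=6: → [10,15); WM=8
i=8 t=15 v=9: → [15,20); WM=12; [5,10) fires=8
i=9 t=16 v=8: → [15,20); WM=13
i=10 t=20 v=9: → [20,25); WM=17; [10,15) fires=6
i=11 t=21 v=6: → [20,25); WM=18
i=12 t=28 v=6: → [25,30); WM=25; [15,20) fires=9 [20,25) fires=9
i=13 t=24 v=8: → [20,25); WM=25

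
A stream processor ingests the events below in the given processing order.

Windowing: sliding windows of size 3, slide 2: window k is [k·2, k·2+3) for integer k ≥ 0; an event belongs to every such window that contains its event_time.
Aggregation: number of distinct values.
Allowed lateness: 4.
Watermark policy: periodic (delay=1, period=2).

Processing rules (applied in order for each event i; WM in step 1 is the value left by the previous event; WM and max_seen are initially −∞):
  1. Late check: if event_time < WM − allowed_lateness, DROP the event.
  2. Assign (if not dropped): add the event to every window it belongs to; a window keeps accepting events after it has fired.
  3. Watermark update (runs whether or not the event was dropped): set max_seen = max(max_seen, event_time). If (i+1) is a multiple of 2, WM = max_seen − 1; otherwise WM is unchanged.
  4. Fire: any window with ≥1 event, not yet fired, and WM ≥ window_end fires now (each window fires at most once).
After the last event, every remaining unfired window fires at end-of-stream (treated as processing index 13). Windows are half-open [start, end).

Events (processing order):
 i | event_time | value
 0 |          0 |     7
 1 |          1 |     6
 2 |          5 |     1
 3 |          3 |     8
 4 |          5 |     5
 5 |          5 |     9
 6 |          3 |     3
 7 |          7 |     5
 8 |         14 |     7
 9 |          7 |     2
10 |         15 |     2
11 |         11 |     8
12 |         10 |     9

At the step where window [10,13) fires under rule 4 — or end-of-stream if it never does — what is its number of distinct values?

i=0 t=0 v=7: → [0,3); WM=−∞
i=1 t=1 v=6: → [0,3); WM=0
i=2 t=5 v=1: → [4,7); WM=0
i=3 t=3 v=8: → [2,5); WM=4; [0,3) fires=2
i=4 t=5 v=5: → [4,7); WM=4
i=5 t=5 v=9: → [4,7); WM=4
i=6 t=3 v=3: → [2,5); WM=4
i=7 t=7 v=5: → [6,9); WM=6; [2,5) fires=2
i=8 t=14 v=7: → [14,17),[12,15); WM=6
i=9 t=7 v=2: → [6,9); WM=13; [4,7) fires=3 [6,9) fires=2
i=10 t=15 v=2: → [14,17); WM=13
i=11 t=11 v=8: → [10,13); WM=14; [10,13) fires=1
i=12 t=10 v=9: → [10,13),[8,11); WM=14; [8,11) fires=1

1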